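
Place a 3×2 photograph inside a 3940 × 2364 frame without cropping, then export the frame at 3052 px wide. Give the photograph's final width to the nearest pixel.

In the 3940×2364 frame the photograph fills the height: width = 2364 × 3/2 ≈ 3546.00 px.
Scaling 3940 → 3052 is ×0.7746, so the width becomes 3546.00 × 0.7746 ≈ 2746.80 px.

2747 px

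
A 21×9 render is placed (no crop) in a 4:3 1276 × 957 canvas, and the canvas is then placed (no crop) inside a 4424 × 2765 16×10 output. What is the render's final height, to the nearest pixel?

1580 px

First fit — 21×9 into 1276×957 spans the width: 1276.00 × 546.86.
The 4:3 canvas is height-limited in 4424×2765, giving 3686.67 × 2765.00; scale factor 2.8892.
Applying the same ×2.8892: 546.86 → 1580.00.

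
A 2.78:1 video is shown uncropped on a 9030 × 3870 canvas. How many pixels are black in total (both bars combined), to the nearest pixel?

2.78:1 (2.780) > 21:9 (2.333), so the video fills the width.
That makes the image 3248.2014 px tall (9030 / 2.780).
Black = 3870 − 3248.2014 = 621.7986 px.
Bar area = 621.7986 × 9030 ≈ 5614841 px.

5614841 pixels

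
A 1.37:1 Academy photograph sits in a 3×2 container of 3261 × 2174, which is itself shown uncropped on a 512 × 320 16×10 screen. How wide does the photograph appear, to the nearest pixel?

438 px

1.37:1 Academy in 3261×2174: fills the height, so the photograph is 2978.38 × 2174.00.
3×2 in 512×320: fills the height, so the intermediate becomes 480.00 × 320.00 — a scale of ×0.1472.
The photograph scales with it: width 2978.38 × 0.1472 ≈ 438.40.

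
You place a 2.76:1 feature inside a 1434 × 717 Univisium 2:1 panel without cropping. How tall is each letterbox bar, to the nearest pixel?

99 px

2.76:1 is wider than Univisium 2:1, so it spans the full width.
That makes the image 519.57 px tall (1434 / 2.760).
Leftover height: 717 − 519.57 = 197.43 px → 98.72 each side.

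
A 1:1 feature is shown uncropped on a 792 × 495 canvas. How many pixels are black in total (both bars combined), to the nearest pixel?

147015 pixels

1:1 (1.000) < 16×10 (1.600), so the feature fills the height.
Content width = 495 × 1/1 ≈ 495.0000 px.
Black = 792 − 495.0000 = 297.0000 px.
That's 297.0000 × 495 ≈ 147015 black pixels.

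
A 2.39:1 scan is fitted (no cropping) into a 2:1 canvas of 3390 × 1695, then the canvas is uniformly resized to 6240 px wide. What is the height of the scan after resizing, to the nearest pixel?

2611 px

Fitted into 3390×1695, the scan spans the width; its height is 3390 / 2.390 ≈ 1418.41 px.
Resizing to 6240 px wide multiplies everything by 1.8407: 1418.41 → 2610.88 px.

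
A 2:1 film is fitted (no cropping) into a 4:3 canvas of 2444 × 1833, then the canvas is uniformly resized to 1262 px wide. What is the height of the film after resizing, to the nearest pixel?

631 px

At 2444×1833 the film is width-limited, so height = 2444 × 1/2 ≈ 1222.00 px.
Scaling 2444 → 1262 is ×0.5164, so the height becomes 1222.00 × 0.5164 ≈ 631.00 px.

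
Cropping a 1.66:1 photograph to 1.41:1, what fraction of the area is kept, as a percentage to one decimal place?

The height stays; only width is cut (since 1.41:1 is narrower than 1.66:1).
(1.410)/(1.660) ≈ 0.849 of the area survives.

84.9%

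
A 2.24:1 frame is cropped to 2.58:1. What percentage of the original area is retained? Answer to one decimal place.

86.8%

The width stays; only height is cut (since 2.58:1 is wider than 2.24:1).
(2.240)/(2.580) ≈ 0.868 of the area survives.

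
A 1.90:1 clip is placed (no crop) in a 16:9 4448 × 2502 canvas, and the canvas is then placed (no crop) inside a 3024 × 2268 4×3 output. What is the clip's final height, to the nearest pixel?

1.90:1 in 4448×2502: fills the width, so the clip is 4448.00 × 2341.05.
The 16:9 canvas is width-limited in 3024×2268, giving 3024.00 × 1701.00; scale factor 0.6799.
Applying the same ×0.6799: 2341.05 → 1591.58.

1592 px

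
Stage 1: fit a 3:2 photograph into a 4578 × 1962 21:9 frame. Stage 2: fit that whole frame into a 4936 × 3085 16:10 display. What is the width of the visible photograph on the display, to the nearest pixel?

Inside the 4578×1962 canvas the photograph is height-limited at 2943.00 × 1962.00.
The 21:9 canvas is width-limited in 4936×3085, giving 4936.00 × 2115.43; scale factor 1.0782.
The photograph scales with it: width 2943.00 × 1.0782 ≈ 3173.14.

3173 px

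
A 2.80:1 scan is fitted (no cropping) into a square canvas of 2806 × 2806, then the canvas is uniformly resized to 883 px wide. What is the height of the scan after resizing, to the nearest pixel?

315 px

At 2806×2806 the scan is width-limited, so height = 2806 / 2.800 ≈ 1002.14 px.
Scaling 2806 → 883 is ×0.3147, so the height becomes 1002.14 × 0.3147 ≈ 315.36 px.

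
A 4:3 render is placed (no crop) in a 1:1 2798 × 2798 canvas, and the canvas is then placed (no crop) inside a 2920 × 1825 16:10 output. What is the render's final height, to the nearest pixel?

Inside the 2798×2798 canvas the render is width-limited at 2798.00 × 2098.50.
The 1:1 canvas is height-limited in 2920×1825, giving 1825.00 × 1825.00; scale factor 0.6523.
So the render's height is 2098.50 × 0.6523 ≈ 1368.75.

1369 px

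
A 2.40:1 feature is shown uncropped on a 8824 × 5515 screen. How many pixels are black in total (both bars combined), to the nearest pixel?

16221453 pixels

2.40:1 (2.400) > 16:10 (1.600), so the feature fills the width.
The feature is 8824 / 2.400 ≈ 3676.6667 px tall.
Black = 5515 − 3676.6667 = 1838.3333 px.
Bar area = 1838.3333 × 8824 ≈ 16221453 px.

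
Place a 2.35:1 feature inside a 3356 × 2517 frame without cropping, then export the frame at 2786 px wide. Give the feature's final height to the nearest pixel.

Fitted into 3356×2517, the feature spans the width; its height is 3356 / 2.350 ≈ 1428.09 px.
The frame scales by 2786/3356 = 0.8302; 1428.09 × 0.8302 ≈ 1185.53 px.

1186 px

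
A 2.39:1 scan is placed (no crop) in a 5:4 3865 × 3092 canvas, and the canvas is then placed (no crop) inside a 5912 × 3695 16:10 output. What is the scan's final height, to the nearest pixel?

1933 px

First fit — 2.39:1 into 3865×3092 spans the width: 3865.00 × 1617.15.
5:4 in 5912×3695: fills the height, so the intermediate becomes 4618.75 × 3695.00 — a scale of ×1.1950.
The scan scales with it: height 1617.15 × 1.1950 ≈ 1932.53.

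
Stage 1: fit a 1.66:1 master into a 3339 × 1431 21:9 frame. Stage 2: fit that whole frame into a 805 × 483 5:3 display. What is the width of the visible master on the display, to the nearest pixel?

Inside the 3339×1431 canvas the master is height-limited at 2375.46 × 1431.00.
21:9 in 805×483: fills the width, so the intermediate becomes 805.00 × 345.00 — a scale of ×0.2411.
The master scales with it: width 2375.46 × 0.2411 ≈ 572.70.

573 px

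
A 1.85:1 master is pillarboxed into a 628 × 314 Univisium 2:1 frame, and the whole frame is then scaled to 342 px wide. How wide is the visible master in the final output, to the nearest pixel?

Fitted into 628×314, the master spans the height; its width is 314 × 1.850 ≈ 580.90 px.
Resizing to 342 px wide multiplies everything by 0.5446: 580.90 → 316.35 px.

316 px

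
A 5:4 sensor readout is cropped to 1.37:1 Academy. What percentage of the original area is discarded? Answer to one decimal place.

8.8%

1.37:1 Academy is wider than 5:4, so the crop keeps the full width and trims the height.
Fraction kept = (1.250)/(1.370) ≈ 91.24%, so 8.76% is lost.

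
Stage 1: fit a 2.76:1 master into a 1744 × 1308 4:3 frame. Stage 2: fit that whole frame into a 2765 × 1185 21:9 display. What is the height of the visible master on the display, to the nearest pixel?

2.76:1 in 1744×1308: fills the width, so the master is 1744.00 × 631.88.
The 4:3 canvas is height-limited in 2765×1185, giving 1580.00 × 1185.00; scale factor 0.9060.
The master scales with it: height 631.88 × 0.9060 ≈ 572.46.

572 px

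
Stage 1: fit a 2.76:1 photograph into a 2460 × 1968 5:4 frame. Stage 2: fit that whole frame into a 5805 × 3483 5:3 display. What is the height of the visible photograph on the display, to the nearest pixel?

2.76:1 in 2460×1968: fills the width, so the photograph is 2460.00 × 891.30.
5:4 in 5805×3483: fills the height, so the intermediate becomes 4353.75 × 3483.00 — a scale of ×1.7698.
The photograph scales with it: height 891.30 × 1.7698 ≈ 1577.45.

1577 px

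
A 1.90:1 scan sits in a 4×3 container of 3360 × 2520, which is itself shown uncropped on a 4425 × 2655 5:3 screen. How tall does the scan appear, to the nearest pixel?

1863 px

First fit — 1.90:1 into 3360×2520 spans the width: 3360.00 × 1768.42.
Second fit — the 4×3 canvas into 4425×2655 spans the height: 3540.00 × 2655.00 (×1.0536 from 3360×2520).
Applying the same ×1.0536: 1768.42 → 1863.16.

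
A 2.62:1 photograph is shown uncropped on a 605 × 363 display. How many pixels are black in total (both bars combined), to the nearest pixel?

2.62:1 (2.620) > 5:3 (1.667), so the photograph fills the width.
That makes the image 230.9160 px tall (605 / 2.620).
363 − 230.9160 = 132.0840 px of bars.
That's 132.0840 × 605 ≈ 79911 black pixels.

79911 pixels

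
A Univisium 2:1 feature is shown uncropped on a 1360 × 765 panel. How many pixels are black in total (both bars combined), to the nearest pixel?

115600 pixels

Univisium 2:1 is wider than 16×9, so it spans the full width.
The feature is 1360 × 1/2 ≈ 680.0000 px tall.
Black = 765 − 680.0000 = 85.0000 px.
That's 85.0000 × 1360 ≈ 115600 black pixels.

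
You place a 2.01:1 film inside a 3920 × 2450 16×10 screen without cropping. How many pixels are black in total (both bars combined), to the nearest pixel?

1959025 pixels

Since 2.010 > 1.600, the film is width-limited.
That makes the image 1950.2488 px tall (3920 / 2.010).
Leftover height: 2450 − 1950.2488 = 499.7512 px.
Bar area = 499.7512 × 3920 ≈ 1959025 px.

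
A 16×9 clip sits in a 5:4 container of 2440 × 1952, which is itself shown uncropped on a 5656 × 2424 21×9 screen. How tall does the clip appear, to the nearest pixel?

1704 px

16×9 in 2440×1952: fills the width, so the clip is 2440.00 × 1372.50.
5:4 in 5656×2424: fills the height, so the intermediate becomes 3030.00 × 2424.00 — a scale of ×1.2418.
So the clip's height is 1372.50 × 1.2418 ≈ 1704.38.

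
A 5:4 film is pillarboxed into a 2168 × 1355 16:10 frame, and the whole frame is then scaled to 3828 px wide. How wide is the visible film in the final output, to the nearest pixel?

Fitted into 2168×1355, the film spans the height; its width is 1355 × 5/4 ≈ 1693.75 px.
Scaling 2168 → 3828 is ×1.7657, so the width becomes 1693.75 × 1.7657 ≈ 2990.62 px.

2991 px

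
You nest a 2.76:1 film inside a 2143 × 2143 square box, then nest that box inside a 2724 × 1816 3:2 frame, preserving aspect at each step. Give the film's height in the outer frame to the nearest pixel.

658 px

Inside the 2143×2143 canvas the film is width-limited at 2143.00 × 776.45.
square in 2724×1816: fills the height, so the intermediate becomes 1816.00 × 1816.00 — a scale of ×0.8474.
Applying the same ×0.8474: 776.45 → 657.97.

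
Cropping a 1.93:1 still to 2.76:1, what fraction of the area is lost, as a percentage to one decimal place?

2.76:1 is wider than 1.93:1, so the crop keeps the full width and trims the height.
Area ratio = (1.930)/(2.760) = 69.93%; the remaining 30.07% is cropped out.

30.1%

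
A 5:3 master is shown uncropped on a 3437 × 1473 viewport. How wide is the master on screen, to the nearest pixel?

2455 px

5:3 is narrower than 21:9, so it spans the full height.
Content width = 1473 × 5/3 ≈ 2455.00 px.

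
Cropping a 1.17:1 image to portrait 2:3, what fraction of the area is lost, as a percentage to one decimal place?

43.0%

The height stays; only width is cut (since portrait 2:3 is narrower than 1.17:1).
(0.667)/(1.170) ≈ 0.570 of the area survives, leaving 43.02% discarded.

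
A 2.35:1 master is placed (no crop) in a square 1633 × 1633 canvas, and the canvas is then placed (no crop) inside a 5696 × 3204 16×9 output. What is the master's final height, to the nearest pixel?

Inside the 1633×1633 canvas the master is width-limited at 1633.00 × 694.89.
square in 5696×3204: fills the height, so the intermediate becomes 3204.00 × 3204.00 — a scale of ×1.9620.
The master scales with it: height 694.89 × 1.9620 ≈ 1363.40.

1363 px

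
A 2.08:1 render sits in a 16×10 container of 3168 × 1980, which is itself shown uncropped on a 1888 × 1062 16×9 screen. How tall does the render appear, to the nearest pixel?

2.08:1 in 3168×1980: fills the width, so the render is 3168.00 × 1523.08.
Second fit — the 16×10 canvas into 1888×1062 spans the height: 1699.20 × 1062.00 (×0.5364 from 3168×1980).
So the render's height is 1523.08 × 0.5364 ≈ 816.92.

817 px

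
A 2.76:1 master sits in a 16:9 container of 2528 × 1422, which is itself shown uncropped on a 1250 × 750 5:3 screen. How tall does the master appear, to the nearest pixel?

453 px

First fit — 2.76:1 into 2528×1422 spans the width: 2528.00 × 915.94.
The 16:9 canvas is width-limited in 1250×750, giving 1250.00 × 703.12; scale factor 0.4945.
The master scales with it: height 915.94 × 0.4945 ≈ 452.90.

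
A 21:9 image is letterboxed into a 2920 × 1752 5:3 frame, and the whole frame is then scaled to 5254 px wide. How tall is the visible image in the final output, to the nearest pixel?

At 2920×1752 the image is width-limited, so height = 2920 × 9/21 ≈ 1251.43 px.
Scaling 2920 → 5254 is ×1.7993, so the height becomes 1251.43 × 1.7993 ≈ 2251.71 px.

2252 px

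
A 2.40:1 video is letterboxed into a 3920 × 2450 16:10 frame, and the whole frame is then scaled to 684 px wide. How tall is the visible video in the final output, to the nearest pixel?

At 3920×2450 the video is width-limited, so height = 3920 / 2.400 ≈ 1633.33 px.
The frame scales by 684/3920 = 0.1745; 1633.33 × 0.1745 ≈ 285.00 px.

285 px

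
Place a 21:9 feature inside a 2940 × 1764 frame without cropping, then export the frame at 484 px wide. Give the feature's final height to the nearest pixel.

207 px

In the 2940×1764 frame the feature fills the width: height = 2940 × 9/21 ≈ 1260.00 px.
Resizing to 484 px wide multiplies everything by 0.1646: 1260.00 → 207.43 px.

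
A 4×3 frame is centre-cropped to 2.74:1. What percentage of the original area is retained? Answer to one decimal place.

The width stays; only height is cut (since 2.74:1 is wider than 4×3).
Area ratio = (1.333)/(2.740) = 48.66% retained.

48.7%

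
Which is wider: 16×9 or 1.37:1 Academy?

16×9

16×9 = 1.778 and 1.37; 1.778 > 1.37.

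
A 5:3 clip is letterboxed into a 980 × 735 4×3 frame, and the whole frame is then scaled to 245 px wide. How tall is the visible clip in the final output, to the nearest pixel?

147 px

At 980×735 the clip is width-limited, so height = 980 × 3/5 ≈ 588.00 px.
The frame scales by 245/980 = 0.2500; 588.00 × 0.2500 ≈ 147.00 px.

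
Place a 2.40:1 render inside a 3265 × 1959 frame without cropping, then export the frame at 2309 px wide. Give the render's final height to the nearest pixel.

Fitted into 3265×1959, the render spans the width; its height is 3265 / 2.400 ≈ 1360.42 px.
Scaling 3265 → 2309 is ×0.7072, so the height becomes 1360.42 × 0.7072 ≈ 962.08 px.

962 px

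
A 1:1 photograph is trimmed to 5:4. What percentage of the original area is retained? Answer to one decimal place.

Going from 1:1 to 5:4 means cutting height while keeping width.
Fraction kept = (1.000)/(1.250) ≈ 80.00%.

80.0%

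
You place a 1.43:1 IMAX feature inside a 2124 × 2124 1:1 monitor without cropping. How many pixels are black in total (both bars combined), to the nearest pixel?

1356568 pixels

1.43:1 IMAX (1.430) > 1:1 (1.000), so the feature fills the width.
The feature is 2124 / 1.430 ≈ 1485.3147 px tall.
Black = 2124 − 1485.3147 = 638.6853 px.
That's 638.6853 × 2124 ≈ 1356568 black pixels.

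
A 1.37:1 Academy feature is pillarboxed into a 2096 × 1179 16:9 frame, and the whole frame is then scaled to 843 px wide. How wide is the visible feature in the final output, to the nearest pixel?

At 2096×1179 the feature is height-limited, so width = 1179 × 1.370 ≈ 1615.23 px.
The frame scales by 843/2096 = 0.4022; 1615.23 × 0.4022 ≈ 649.64 px.

650 px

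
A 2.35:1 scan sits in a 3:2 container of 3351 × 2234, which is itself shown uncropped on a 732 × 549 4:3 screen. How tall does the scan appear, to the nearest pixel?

2.35:1 in 3351×2234: fills the width, so the scan is 3351.00 × 1425.96.
3:2 in 732×549: fills the width, so the intermediate becomes 732.00 × 488.00 — a scale of ×0.2184.
The scan scales with it: height 1425.96 × 0.2184 ≈ 311.49.

311 px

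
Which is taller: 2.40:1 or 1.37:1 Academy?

2.4 and 1.37; 2.4 > 1.37. The smaller width-to-height ratio is the taller frame.

1.37:1 Academy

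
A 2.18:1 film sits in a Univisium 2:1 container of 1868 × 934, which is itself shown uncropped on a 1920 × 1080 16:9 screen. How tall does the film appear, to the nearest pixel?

881 px

Inside the 1868×934 canvas the film is width-limited at 1868.00 × 856.88.
Second fit — the Univisium 2:1 canvas into 1920×1080 spans the width: 1920.00 × 960.00 (×1.0278 from 1868×934).
So the film's height is 856.88 × 1.0278 ≈ 880.73.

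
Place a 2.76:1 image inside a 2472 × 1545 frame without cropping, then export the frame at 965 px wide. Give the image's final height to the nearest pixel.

Fitted into 2472×1545, the image spans the width; its height is 2472 / 2.760 ≈ 895.65 px.
The frame scales by 965/2472 = 0.3904; 895.65 × 0.3904 ≈ 349.64 px.

350 px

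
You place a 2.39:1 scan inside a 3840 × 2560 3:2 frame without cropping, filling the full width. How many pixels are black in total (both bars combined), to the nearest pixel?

3660693 pixels

The scan is 3840 / 2.390 ≈ 1606.6946 px tall.
2560 − 1606.6946 = 953.3054 px of bars.
Across the 3840-px span: 953.3054 × 3840 ≈ 3660693 px.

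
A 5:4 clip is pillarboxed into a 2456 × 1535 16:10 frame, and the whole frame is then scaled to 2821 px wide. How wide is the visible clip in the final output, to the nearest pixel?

Fitted into 2456×1535, the clip spans the height; its width is 1535 × 5/4 ≈ 1918.75 px.
The frame scales by 2821/2456 = 1.1486; 1918.75 × 1.1486 ≈ 2203.91 px.

2204 px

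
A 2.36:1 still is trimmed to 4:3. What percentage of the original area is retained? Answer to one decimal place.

The height stays; only width is cut (since 4:3 is narrower than 2.36:1).
(1.333)/(2.360) ≈ 0.565 of the area survives.

56.5%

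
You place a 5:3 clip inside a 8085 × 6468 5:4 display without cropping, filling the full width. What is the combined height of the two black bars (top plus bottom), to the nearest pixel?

Content height = 8085 × 3/5 ≈ 4851.00 px.
Black = 6468 − 4851.00 = 1617.00 px.

1617 px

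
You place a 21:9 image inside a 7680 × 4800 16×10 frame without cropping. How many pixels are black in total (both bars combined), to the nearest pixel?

Since 2.333 > 1.600, the image is width-limited.
That makes the image 3291.4286 px tall (7680 × 9/21).
Leftover height: 4800 − 3291.4286 = 1508.5714 px.
Bar area = 1508.5714 × 7680 ≈ 11585829 px.

11585829 pixels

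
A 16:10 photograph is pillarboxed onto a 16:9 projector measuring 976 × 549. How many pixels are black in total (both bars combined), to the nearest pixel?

53582 pixels

16:10 is narrower than 16:9, so it spans the full height.
The photograph is 549 × 16/10 ≈ 878.4000 px wide.
976 − 878.4000 = 97.6000 px of bars.
Bar area = 97.6000 × 549 ≈ 53582 px.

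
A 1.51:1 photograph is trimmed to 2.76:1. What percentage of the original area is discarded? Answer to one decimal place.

45.3%

2.76:1 is wider than 1.51:1, so the crop keeps the full width and trims the height.
Area ratio = (1.510)/(2.760) = 54.71%; the remaining 45.29% is cropped out.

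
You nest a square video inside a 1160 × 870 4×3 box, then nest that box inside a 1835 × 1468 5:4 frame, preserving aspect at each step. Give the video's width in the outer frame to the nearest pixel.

Inside the 1160×870 canvas the video is height-limited at 870.00 × 870.00.
Second fit — the 4×3 canvas into 1835×1468 spans the width: 1835.00 × 1376.25 (×1.5819 from 1160×870).
Applying the same ×1.5819: 870.00 → 1376.25.

1376 px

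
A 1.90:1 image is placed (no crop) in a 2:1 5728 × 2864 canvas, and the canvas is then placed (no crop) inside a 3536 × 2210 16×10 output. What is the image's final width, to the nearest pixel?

First fit — 1.90:1 into 5728×2864 spans the height: 5441.60 × 2864.00.
Second fit — the 2:1 canvas into 3536×2210 spans the width: 3536.00 × 1768.00 (×0.6173 from 5728×2864).
The image scales with it: width 5441.60 × 0.6173 ≈ 3359.20.

3359 px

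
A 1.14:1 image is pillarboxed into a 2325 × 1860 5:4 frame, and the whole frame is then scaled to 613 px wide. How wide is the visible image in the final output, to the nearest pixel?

559 px

In the 2325×1860 frame the image fills the height: width = 1860 × 1.140 ≈ 2120.40 px.
Resizing to 613 px wide multiplies everything by 0.2637: 2120.40 → 559.06 px.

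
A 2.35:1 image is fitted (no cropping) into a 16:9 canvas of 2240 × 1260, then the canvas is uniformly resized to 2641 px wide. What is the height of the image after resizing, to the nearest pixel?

1124 px

At 2240×1260 the image is width-limited, so height = 2240 / 2.350 ≈ 953.19 px.
The frame scales by 2641/2240 = 1.1790; 953.19 × 1.1790 ≈ 1123.83 px.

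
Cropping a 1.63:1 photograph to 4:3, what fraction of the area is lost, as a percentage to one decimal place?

The height stays; only width is cut (since 4:3 is narrower than 1.63:1).
Area ratio = (1.333)/(1.630) = 81.80%; the remaining 18.20% is cropped out.

18.2%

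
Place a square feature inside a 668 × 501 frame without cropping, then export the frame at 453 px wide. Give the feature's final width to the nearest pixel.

Fitted into 668×501, the feature spans the height; its width is 501 × 1/1 ≈ 501.00 px.
Scaling 668 → 453 is ×0.6781, so the width becomes 501.00 × 0.6781 ≈ 339.75 px.

340 px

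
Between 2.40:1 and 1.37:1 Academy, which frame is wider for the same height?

2.40:1

2.4 and 1.37; 2.4 > 1.37.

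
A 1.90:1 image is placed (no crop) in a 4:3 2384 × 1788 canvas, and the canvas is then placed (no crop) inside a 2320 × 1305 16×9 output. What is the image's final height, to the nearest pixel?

916 px

First fit — 1.90:1 into 2384×1788 spans the width: 2384.00 × 1254.74.
4:3 in 2320×1305: fills the height, so the intermediate becomes 1740.00 × 1305.00 — a scale of ×0.7299.
Applying the same ×0.7299: 1254.74 → 915.79.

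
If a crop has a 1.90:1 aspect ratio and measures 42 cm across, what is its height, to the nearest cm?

42 / 1.900 = 22.11.

22 cm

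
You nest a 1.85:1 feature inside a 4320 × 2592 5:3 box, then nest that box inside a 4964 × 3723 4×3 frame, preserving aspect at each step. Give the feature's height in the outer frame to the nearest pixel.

2683 px

First fit — 1.85:1 into 4320×2592 spans the width: 4320.00 × 2335.14.
The 5:3 canvas is width-limited in 4964×3723, giving 4964.00 × 2978.40; scale factor 1.1491.
Applying the same ×1.1491: 2335.14 → 2683.24.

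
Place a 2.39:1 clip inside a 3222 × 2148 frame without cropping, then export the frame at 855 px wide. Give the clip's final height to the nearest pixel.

Fitted into 3222×2148, the clip spans the width; its height is 3222 / 2.390 ≈ 1348.12 px.
The frame scales by 855/3222 = 0.2654; 1348.12 × 0.2654 ≈ 357.74 px.

358 px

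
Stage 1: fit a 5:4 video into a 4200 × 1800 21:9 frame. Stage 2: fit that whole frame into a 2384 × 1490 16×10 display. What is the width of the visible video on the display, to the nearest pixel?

1277 px

First fit — 5:4 into 4200×1800 spans the height: 2250.00 × 1800.00.
21:9 in 2384×1490: fills the width, so the intermediate becomes 2384.00 × 1021.71 — a scale of ×0.5676.
So the video's width is 2250.00 × 0.5676 ≈ 1277.14.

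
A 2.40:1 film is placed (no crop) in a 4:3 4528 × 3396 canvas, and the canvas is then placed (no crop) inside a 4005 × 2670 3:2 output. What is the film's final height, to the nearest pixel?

Inside the 4528×3396 canvas the film is width-limited at 4528.00 × 1886.67.
4:3 in 4005×2670: fills the height, so the intermediate becomes 3560.00 × 2670.00 — a scale of ×0.7862.
Applying the same ×0.7862: 1886.67 → 1483.33.

1483 px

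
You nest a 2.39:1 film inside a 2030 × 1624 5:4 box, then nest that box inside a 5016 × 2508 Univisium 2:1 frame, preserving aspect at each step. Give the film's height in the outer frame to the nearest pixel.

Inside the 2030×1624 canvas the film is width-limited at 2030.00 × 849.37.
Second fit — the 5:4 canvas into 5016×2508 spans the height: 3135.00 × 2508.00 (×1.5443 from 2030×1624).
Applying the same ×1.5443: 849.37 → 1311.72.

1312 px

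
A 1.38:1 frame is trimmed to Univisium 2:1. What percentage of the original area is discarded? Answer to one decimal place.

Going from 1.38:1 to Univisium 2:1 means cutting height while keeping width.
(1.380)/(2.000) ≈ 0.690 of the area survives, leaving 31.00% discarded.

31.0%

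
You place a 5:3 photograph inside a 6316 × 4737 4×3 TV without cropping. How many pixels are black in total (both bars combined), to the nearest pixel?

5983778 pixels

5:3 is wider than 4×3, so it spans the full width.
That makes the image 3789.6000 px tall (6316 × 3/5).
4737 − 3789.6000 = 947.4000 px of bars.
Across the 6316-px span: 947.4000 × 6316 ≈ 5983778 px.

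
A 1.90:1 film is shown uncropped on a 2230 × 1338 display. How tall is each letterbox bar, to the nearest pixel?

1.90:1 (1.900) > 5:3 (1.667), so the film fills the width.
The film is 2230 / 1.900 ≈ 1173.68 px tall.
Leftover height: 1338 − 1173.68 = 164.32 px → 82.16 each side.

82 px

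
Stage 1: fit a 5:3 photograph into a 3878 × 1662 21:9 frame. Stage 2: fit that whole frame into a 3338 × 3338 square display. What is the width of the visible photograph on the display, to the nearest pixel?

2384 px

Inside the 3878×1662 canvas the photograph is height-limited at 2770.00 × 1662.00.
The 21:9 canvas is width-limited in 3338×3338, giving 3338.00 × 1430.57; scale factor 0.8608.
So the photograph's width is 2770.00 × 0.8608 ≈ 2384.29.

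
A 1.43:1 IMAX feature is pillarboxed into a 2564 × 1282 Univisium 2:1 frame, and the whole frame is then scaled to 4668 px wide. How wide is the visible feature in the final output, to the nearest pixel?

Fitted into 2564×1282, the feature spans the height; its width is 1282 × 1.430 ≈ 1833.26 px.
Resizing to 4668 px wide multiplies everything by 1.8206: 1833.26 → 3337.62 px.

3338 px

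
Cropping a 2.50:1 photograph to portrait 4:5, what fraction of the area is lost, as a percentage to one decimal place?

portrait 4:5 is narrower than 2.50:1, so the crop keeps the full height and trims the width.
Area ratio = (0.800)/(2.500) = 32.00%; the remaining 68.00% is cropped out.

68.0%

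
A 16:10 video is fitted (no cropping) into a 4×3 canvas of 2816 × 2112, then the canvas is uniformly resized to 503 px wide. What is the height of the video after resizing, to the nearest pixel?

314 px

In the 2816×2112 frame the video fills the width: height = 2816 × 10/16 ≈ 1760.00 px.
Resizing to 503 px wide multiplies everything by 0.1786: 1760.00 → 314.38 px.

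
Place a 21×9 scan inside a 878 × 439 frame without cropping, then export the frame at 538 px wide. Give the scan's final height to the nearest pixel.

Fitted into 878×439, the scan spans the width; its height is 878 × 9/21 ≈ 376.29 px.
Resizing to 538 px wide multiplies everything by 0.6128: 376.29 → 230.57 px.

231 px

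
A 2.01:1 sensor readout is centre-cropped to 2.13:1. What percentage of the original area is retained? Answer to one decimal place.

Going from 2.01:1 to 2.13:1 means cutting height while keeping width.
Fraction kept = (2.010)/(2.130) ≈ 94.37%.

94.4%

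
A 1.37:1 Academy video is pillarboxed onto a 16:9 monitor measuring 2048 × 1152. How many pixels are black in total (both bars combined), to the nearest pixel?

541164 pixels

1.37:1 Academy (1.370) < 16:9 (1.778), so the video fills the height.
That makes the image 1578.2400 px wide (1152 × 1.370).
Black = 2048 − 1578.2400 = 469.7600 px.
Bar area = 469.7600 × 1152 ≈ 541164 px.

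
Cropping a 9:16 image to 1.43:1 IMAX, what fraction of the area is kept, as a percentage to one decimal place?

1.43:1 IMAX is wider than 9:16, so the crop keeps the full width and trims the height.
Fraction kept = (0.562)/(1.430) ≈ 39.34%.

39.3%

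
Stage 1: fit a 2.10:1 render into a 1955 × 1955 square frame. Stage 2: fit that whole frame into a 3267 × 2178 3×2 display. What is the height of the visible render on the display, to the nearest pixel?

Inside the 1955×1955 canvas the render is width-limited at 1955.00 × 930.95.
square in 3267×2178: fills the height, so the intermediate becomes 2178.00 × 2178.00 — a scale of ×1.1141.
So the render's height is 930.95 × 1.1141 ≈ 1037.14.

1037 px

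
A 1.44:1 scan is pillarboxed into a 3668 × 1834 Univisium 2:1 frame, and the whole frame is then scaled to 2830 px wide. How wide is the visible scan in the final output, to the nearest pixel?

Fitted into 3668×1834, the scan spans the height; its width is 1834 × 1.440 ≈ 2640.96 px.
Resizing to 2830 px wide multiplies everything by 0.7715: 2640.96 → 2037.60 px.

2038 px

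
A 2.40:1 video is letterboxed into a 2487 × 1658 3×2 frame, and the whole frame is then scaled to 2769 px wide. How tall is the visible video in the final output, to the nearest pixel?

In the 2487×1658 frame the video fills the width: height = 2487 / 2.400 ≈ 1036.25 px.
Scaling 2487 → 2769 is ×1.1134, so the height becomes 1036.25 × 1.1134 ≈ 1153.75 px.

1154 px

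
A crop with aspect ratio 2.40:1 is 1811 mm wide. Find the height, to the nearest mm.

Height = 1811 / 2.400 = 754.58.

755 mm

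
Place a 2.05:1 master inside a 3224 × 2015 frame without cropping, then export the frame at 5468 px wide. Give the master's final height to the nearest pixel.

In the 3224×2015 frame the master fills the width: height = 3224 / 2.050 ≈ 1572.68 px.
Scaling 3224 → 5468 is ×1.6960, so the height becomes 1572.68 × 1.6960 ≈ 2667.32 px.

2667 px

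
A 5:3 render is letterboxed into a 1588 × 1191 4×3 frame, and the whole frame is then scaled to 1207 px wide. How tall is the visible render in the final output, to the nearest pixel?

724 px

In the 1588×1191 frame the render fills the width: height = 1588 × 3/5 ≈ 952.80 px.
The frame scales by 1207/1588 = 0.7601; 952.80 × 0.7601 ≈ 724.20 px.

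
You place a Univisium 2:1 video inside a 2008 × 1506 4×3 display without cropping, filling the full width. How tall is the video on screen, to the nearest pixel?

1004 px

Content height = 2008 × 1/2 ≈ 1004.00 px.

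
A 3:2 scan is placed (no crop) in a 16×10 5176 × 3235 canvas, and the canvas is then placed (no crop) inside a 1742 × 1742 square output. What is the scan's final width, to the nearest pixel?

1633 px

3:2 in 5176×3235: fills the height, so the scan is 4852.50 × 3235.00.
16×10 in 1742×1742: fills the width, so the intermediate becomes 1742.00 × 1088.75 — a scale of ×0.3366.
Applying the same ×0.3366: 4852.50 → 1633.12.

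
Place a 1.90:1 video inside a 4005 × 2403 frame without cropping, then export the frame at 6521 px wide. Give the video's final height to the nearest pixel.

3432 px

In the 4005×2403 frame the video fills the width: height = 4005 / 1.900 ≈ 2107.89 px.
The frame scales by 6521/4005 = 1.6282; 2107.89 × 1.6282 ≈ 3432.11 px.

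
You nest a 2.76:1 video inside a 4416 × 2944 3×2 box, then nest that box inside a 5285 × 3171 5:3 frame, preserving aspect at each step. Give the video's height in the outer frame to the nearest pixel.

First fit — 2.76:1 into 4416×2944 spans the width: 4416.00 × 1600.00.
The 3×2 canvas is height-limited in 5285×3171, giving 4756.50 × 3171.00; scale factor 1.0771.
The video scales with it: height 1600.00 × 1.0771 ≈ 1723.37.

1723 px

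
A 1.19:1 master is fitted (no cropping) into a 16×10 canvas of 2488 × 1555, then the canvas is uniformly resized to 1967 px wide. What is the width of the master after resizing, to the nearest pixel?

In the 2488×1555 frame the master fills the height: width = 1555 × 1.190 ≈ 1850.45 px.
Scaling 2488 → 1967 is ×0.7906, so the width becomes 1850.45 × 0.7906 ≈ 1462.96 px.

1463 px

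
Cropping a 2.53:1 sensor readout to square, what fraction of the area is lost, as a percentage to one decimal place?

The height stays; only width is cut (since square is narrower than 2.53:1).
(1.000)/(2.530) ≈ 0.395 of the area survives, leaving 60.47% discarded.

60.5%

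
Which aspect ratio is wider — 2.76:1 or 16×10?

2.76 and 16×10 = 1.6; 2.76 > 1.6.

2.76:1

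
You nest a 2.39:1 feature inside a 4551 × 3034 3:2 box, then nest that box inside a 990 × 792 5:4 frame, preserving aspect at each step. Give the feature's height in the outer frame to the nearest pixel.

414 px

2.39:1 in 4551×3034: fills the width, so the feature is 4551.00 × 1904.18.
3:2 in 990×792: fills the width, so the intermediate becomes 990.00 × 660.00 — a scale of ×0.2175.
The feature scales with it: height 1904.18 × 0.2175 ≈ 414.23.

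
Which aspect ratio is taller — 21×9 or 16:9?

21×9 = 2.333 and 16:9 = 1.778; 2.333 > 1.778. The smaller width-to-height ratio is the taller frame.

16:9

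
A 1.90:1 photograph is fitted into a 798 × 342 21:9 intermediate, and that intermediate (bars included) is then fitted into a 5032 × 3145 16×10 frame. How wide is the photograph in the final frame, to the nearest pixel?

4097 px

First fit — 1.90:1 into 798×342 spans the height: 649.80 × 342.00.
Second fit — the 21:9 canvas into 5032×3145 spans the width: 5032.00 × 2156.57 (×6.3058 from 798×342).
The photograph scales with it: width 649.80 × 6.3058 ≈ 4097.49.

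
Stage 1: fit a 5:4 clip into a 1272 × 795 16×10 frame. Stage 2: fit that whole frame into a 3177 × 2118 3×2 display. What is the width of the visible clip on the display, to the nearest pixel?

2482 px

5:4 in 1272×795: fills the height, so the clip is 993.75 × 795.00.
16×10 in 3177×2118: fills the width, so the intermediate becomes 3177.00 × 1985.62 — a scale of ×2.4976.
So the clip's width is 993.75 × 2.4976 ≈ 2482.03.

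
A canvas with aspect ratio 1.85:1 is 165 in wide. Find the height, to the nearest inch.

At 1.85:1, 165 / 1.850 ≈ 89.19.

89 in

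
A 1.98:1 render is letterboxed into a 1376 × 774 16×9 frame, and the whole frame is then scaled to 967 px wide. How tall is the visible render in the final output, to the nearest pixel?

488 px

In the 1376×774 frame the render fills the width: height = 1376 / 1.980 ≈ 694.95 px.
The frame scales by 967/1376 = 0.7028; 694.95 × 0.7028 ≈ 488.38 px.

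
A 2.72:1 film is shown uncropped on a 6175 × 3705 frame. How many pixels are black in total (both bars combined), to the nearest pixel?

8859763 pixels

2.72:1 is wider than 5:3, so it spans the full width.
That makes the image 2270.2206 px tall (6175 / 2.720).
Leftover height: 3705 − 2270.2206 = 1434.7794 px.
Bar area = 1434.7794 × 6175 ≈ 8859763 px.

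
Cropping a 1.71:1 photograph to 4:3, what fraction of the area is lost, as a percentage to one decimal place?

The height stays; only width is cut (since 4:3 is narrower than 1.71:1).
Area ratio = (1.333)/(1.710) = 77.97%; the remaining 22.03% is cropped out.

22.0%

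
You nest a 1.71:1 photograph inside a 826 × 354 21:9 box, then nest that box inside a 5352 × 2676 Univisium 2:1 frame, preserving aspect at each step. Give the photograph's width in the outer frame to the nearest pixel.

Inside the 826×354 canvas the photograph is height-limited at 605.34 × 354.00.
21:9 in 5352×2676: fills the width, so the intermediate becomes 5352.00 × 2293.71 — a scale of ×6.4794.
So the photograph's width is 605.34 × 6.4794 ≈ 3922.25.

3922 px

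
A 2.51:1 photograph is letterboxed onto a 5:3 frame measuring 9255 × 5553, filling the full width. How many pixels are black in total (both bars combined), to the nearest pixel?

17267507 pixels

That makes the image 3687.2510 px tall (9255 / 2.510).
5553 − 3687.2510 = 1865.7490 px of bars.
That's 1865.7490 × 9255 ≈ 17267507 black pixels.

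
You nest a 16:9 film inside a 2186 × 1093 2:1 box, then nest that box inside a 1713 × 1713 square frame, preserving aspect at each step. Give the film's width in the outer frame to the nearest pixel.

1523 px

16:9 in 2186×1093: fills the height, so the film is 1943.11 × 1093.00.
2:1 in 1713×1713: fills the width, so the intermediate becomes 1713.00 × 856.50 — a scale of ×0.7836.
Applying the same ×0.7836: 1943.11 → 1522.67.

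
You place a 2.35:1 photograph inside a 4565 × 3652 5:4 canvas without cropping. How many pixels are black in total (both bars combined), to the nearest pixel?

7803625 pixels

Since 2.350 > 1.250, the photograph is width-limited.
That makes the image 1942.5532 px tall (4565 / 2.350).
Black = 3652 − 1942.5532 = 1709.4468 px.
Bar area = 1709.4468 × 4565 ≈ 7803625 px.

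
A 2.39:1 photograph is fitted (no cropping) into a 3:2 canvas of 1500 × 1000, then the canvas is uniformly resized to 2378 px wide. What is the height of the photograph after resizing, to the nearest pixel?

In the 1500×1000 frame the photograph fills the width: height = 1500 / 2.390 ≈ 627.62 px.
Scaling 1500 → 2378 is ×1.5853, so the height becomes 627.62 × 1.5853 ≈ 994.98 px.

995 px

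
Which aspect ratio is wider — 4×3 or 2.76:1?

4×3 = 1.333 and 2.76; 2.76 > 1.333.

2.76:1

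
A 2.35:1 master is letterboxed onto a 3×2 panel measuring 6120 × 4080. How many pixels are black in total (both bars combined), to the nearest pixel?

2.35:1 is wider than 3×2, so it spans the full width.
Content height = 6120 / 2.350 ≈ 2604.2553 px.
Black = 4080 − 2604.2553 = 1475.7447 px.
Bar area = 1475.7447 × 6120 ≈ 9031557 px.

9031557 pixels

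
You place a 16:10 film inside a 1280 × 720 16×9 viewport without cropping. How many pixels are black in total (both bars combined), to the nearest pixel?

16:10 (1.600) < 16×9 (1.778), so the film fills the height.
The film is 720 × 16/10 ≈ 1152.0000 px wide.
1280 − 1152.0000 = 128.0000 px of bars.
Across the 720-px span: 128.0000 × 720 ≈ 92160 px.

92160 pixels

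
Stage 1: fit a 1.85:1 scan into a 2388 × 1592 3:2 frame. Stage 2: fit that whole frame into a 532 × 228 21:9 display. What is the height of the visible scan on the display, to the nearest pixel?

185 px

Inside the 2388×1592 canvas the scan is width-limited at 2388.00 × 1290.81.
Second fit — the 3:2 canvas into 532×228 spans the height: 342.00 × 228.00 (×0.1432 from 2388×1592).
Applying the same ×0.1432: 1290.81 → 184.86.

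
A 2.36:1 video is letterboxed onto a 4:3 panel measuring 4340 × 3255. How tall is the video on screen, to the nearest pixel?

1839 px

2.36:1 (2.360) > 4:3 (1.333), so the video fills the width.
The video is 4340 / 2.360 ≈ 1838.98 px tall.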